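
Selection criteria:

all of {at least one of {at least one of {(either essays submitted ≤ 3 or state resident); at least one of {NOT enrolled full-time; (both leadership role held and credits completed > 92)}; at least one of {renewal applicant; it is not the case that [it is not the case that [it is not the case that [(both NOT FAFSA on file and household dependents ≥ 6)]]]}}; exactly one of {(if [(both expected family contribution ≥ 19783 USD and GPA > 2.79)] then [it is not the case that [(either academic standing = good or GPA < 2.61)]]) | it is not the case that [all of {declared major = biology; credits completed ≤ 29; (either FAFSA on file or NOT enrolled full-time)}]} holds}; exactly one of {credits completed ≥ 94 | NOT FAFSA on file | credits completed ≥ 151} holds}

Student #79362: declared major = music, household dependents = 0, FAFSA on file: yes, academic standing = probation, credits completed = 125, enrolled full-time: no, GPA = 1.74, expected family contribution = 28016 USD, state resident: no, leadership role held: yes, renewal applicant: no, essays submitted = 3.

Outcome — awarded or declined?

Atomic conditions:
  essays submitted ≤ 3: 3 ≤ 3 is true
  state resident: no → false
  NOT enrolled full-time: no → true
  leadership role held: yes → true
  credits completed > 92: 125 > 92 is true
  renewal applicant: no → false
  NOT FAFSA on file: yes → false
  household dependents ≥ 6: 0 ≥ 6 is false
  expected family contribution ≥ 19783 USD: 28016 ≥ 19783 is true
  GPA > 2.79: 1.74 > 2.79 is false
  academic standing = good: probation == good is false
  GPA < 2.61: 1.74 < 2.61 is true
  declared major = biology: music == biology is false
  credits completed ≤ 29: 125 ≤ 29 is false
  FAFSA on file: yes → true
  credits completed ≥ 94: 125 ≥ 94 is true
  credits completed ≥ 151: 125 ≥ 151 is false
Combine:
[1.1.1] true OR false = true
[1.1.2.2] true AND true = true
[1.1.2] true OR true = true
[1.1.3.2.1.1.1] false AND false = false
[1.1.3.2.1.1] NOT false = true
[1.1.3.2.1] NOT true = false
[1.1.3.2] NOT false = true
[1.1.3] false OR true = true
[1.1] true OR true OR true = true
[1.2.1.1] true AND false = false
[1.2.1.2.1] false OR true = true
[1.2.1.2] NOT true = false
[1.2.1] false → false (antecedent false ⇒ implication holds) = true
[1.2.2.1.3] true OR true = true
[1.2.2.1] false AND false AND true = false
[1.2.2] NOT false = true
[1.2] exactly-one(true, true) = false
[1] true OR false = true
[2] exactly-one(true, false, false) = true
[root] true AND true = true
Overall: true → awarded

Awarded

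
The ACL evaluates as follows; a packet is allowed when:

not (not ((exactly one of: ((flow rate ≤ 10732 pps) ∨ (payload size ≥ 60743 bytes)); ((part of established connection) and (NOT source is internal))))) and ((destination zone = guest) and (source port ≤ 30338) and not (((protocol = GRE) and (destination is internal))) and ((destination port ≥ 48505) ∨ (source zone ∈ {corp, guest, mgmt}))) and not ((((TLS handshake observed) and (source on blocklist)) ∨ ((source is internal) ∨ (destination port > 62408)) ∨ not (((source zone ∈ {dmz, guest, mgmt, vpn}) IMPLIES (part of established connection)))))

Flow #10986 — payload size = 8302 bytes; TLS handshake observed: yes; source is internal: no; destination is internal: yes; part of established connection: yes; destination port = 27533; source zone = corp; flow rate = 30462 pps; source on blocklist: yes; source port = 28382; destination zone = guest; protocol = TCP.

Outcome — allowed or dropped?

Dropped

Atomic conditions:
  flow rate ≤ 10732 pps: 30462 ≤ 10732 is false
  payload size ≥ 60743 bytes: 8302 ≥ 60743 is false
  part of established connection: yes → true
  NOT source is internal: no → true
  destination zone = guest: guest == guest is true
  source port ≤ 30338: 28382 ≤ 30338 is true
  protocol = GRE: TCP == GRE is false
  destination is internal: yes → true
  destination port ≥ 48505: 27533 ≥ 48505 is false
  source zone ∈ {corp, guest, mgmt}: corp is in the set → true
  TLS handshake observed: yes → true
  source on blocklist: yes → true
  source is internal: no → false
  destination port > 62408: 27533 > 62408 is false
  source zone ∈ {dmz, guest, mgmt, vpn}: corp is not in the set → false
Combine:
[1.1.1.1] false OR false = false
[1.1.1.2] true AND true = true
[1.1.1] exactly-one(false, true) = true
[1.1] NOT true = false
[1] NOT false = true
[2.3.1] false AND true = false
[2.3] NOT false = true
[2.4] false OR true = true
[2] true AND true AND true AND true = true
[3.1.1] true AND true = true
[3.1.2] false OR false = false
[3.1.3.1] false → true (antecedent false ⇒ implication holds) = true
[3.1.3] NOT true = false
[3.1] true OR false OR false = true
[3] NOT true = false
[root] true AND true AND false = false
Overall: false → dropped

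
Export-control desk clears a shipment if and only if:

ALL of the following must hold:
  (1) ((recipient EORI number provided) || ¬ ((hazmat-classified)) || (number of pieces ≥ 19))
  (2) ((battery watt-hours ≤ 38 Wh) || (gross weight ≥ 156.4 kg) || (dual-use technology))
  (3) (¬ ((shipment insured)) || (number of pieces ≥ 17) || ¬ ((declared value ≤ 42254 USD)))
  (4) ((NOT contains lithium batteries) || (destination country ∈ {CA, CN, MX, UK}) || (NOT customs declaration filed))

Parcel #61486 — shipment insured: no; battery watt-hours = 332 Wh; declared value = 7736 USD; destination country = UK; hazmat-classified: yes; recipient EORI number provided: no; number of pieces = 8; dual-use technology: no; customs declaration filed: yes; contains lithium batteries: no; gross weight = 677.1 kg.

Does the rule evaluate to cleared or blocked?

Atomic conditions:
  recipient EORI number provided: no → false
  hazmat-classified: yes → true
  number of pieces ≥ 19: 8 ≥ 19 is false
  battery watt-hours ≤ 38 Wh: 332 ≤ 38 is false
  gross weight ≥ 156.4 kg: 677.1 ≥ 156.4 is true
  dual-use technology: no → false
  shipment insured: no → false
  number of pieces ≥ 17: 8 ≥ 17 is false
  declared value ≤ 42254 USD: 7736 ≤ 42254 is true
  NOT contains lithium batteries: no → true
  destination country ∈ {CA, CN, MX, UK}: UK is in the set → true
  NOT customs declaration filed: yes → false
Combine:
[1.2] NOT true = false
[1] false OR false OR false = false
[2] false OR true OR false = true
[3.1] NOT false = true
[3.3] NOT true = false
[3] true OR false OR false = true
[4] true OR true OR false = true
[root] false AND true AND true AND true = false
Overall: false → blocked

Blocked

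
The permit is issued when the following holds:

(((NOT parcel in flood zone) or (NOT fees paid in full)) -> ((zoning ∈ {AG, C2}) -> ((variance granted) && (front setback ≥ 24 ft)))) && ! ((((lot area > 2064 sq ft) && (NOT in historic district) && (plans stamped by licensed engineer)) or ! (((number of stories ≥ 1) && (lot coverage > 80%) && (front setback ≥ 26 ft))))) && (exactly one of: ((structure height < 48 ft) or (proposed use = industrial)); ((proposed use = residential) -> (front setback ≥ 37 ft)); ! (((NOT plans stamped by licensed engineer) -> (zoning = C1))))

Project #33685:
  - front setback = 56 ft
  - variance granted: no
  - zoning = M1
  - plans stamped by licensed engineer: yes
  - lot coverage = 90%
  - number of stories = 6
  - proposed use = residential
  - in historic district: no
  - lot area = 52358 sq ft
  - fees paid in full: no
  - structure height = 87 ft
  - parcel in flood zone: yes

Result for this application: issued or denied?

Denied

Atomic conditions:
  NOT parcel in flood zone: yes → false
  NOT fees paid in full: no → true
  zoning ∈ {AG, C2}: M1 is not in the set → false
  variance granted: no → false
  front setback ≥ 24 ft: 56 ≥ 24 is true
  lot area > 2064 sq ft: 52358 > 2064 is true
  NOT in historic district: no → true
  plans stamped by licensed engineer: yes → true
  number of stories ≥ 1: 6 ≥ 1 is true
  lot coverage > 80%: 90 > 80 is true
  front setback ≥ 26 ft: 56 ≥ 26 is true
  structure height < 48 ft: 87 < 48 is false
  proposed use = industrial: residential == industrial is false
  proposed use = residential: residential == residential is true
  front setback ≥ 37 ft: 56 ≥ 37 is true
  NOT plans stamped by licensed engineer: yes → false
  zoning = C1: M1 == C1 is false
Combine:
[1.1] false OR true = true
[1.2.2] false AND true = false
[1.2] false → false (antecedent false ⇒ implication holds) = true
[1] true → true = true
[2.1.1] true AND true AND true = true
[2.1.2.1] true AND true AND true = true
[2.1.2] NOT true = false
[2.1] true OR false = true
[2] NOT true = false
[3.1] false OR false = false
[3.2] true → true = true
[3.3.1] false → false (antecedent false ⇒ implication holds) = true
[3.3] NOT true = false
[3] exactly-one(false, true, false) = true
[root] true AND false AND true = false
Overall: false → denied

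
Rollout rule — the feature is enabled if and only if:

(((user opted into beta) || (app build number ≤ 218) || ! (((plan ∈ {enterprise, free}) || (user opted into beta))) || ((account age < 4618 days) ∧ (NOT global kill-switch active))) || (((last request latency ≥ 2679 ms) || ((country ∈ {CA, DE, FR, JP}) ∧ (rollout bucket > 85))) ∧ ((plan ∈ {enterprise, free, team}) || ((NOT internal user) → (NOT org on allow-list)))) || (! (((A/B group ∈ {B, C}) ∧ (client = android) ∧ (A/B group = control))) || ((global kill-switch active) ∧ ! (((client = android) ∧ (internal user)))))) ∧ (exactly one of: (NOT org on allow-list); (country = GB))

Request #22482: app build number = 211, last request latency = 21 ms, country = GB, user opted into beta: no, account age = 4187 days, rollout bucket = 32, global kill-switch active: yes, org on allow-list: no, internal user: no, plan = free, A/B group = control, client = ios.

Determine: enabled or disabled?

Atomic conditions:
  user opted into beta: no → false
  app build number ≤ 218: 211 ≤ 218 is true
  plan ∈ {enterprise, free}: free is in the set → true
  account age < 4618 days: 4187 < 4618 is true
  NOT global kill-switch active: yes → false
  last request latency ≥ 2679 ms: 21 ≥ 2679 is false
  country ∈ {CA, DE, FR, JP}: GB is not in the set → false
  rollout bucket > 85: 32 > 85 is false
  plan ∈ {enterprise, free, team}: free is in the set → true
  NOT internal user: no → true
  NOT org on allow-list: no → true
  A/B group ∈ {B, C}: control is not in the set → false
  client = android: ios == android is false
  A/B group = control: control == control is true
  global kill-switch active: yes → true
  internal user: no → false
  country = GB: GB == GB is true
Combine:
[1.1.3.1] true OR false = true
[1.1.3] NOT true = false
[1.1.4] true AND false = false
[1.1] false OR true OR false OR false = true
[1.2.1.2] false AND false = false
[1.2.1] false OR false = false
[1.2.2.2] true → true = true
[1.2.2] true OR true = true
[1.2] false AND true = false
[1.3.1.1] false AND false AND true = false
[1.3.1] NOT false = true
[1.3.2.2.1] false AND false = false
[1.3.2.2] NOT false = true
[1.3.2] true AND true = true
[1.3] true OR true = true
[1] true OR false OR true = true
[2] exactly-one(true, true) = false
[root] true AND false = false
Overall: false → disabled

Disabled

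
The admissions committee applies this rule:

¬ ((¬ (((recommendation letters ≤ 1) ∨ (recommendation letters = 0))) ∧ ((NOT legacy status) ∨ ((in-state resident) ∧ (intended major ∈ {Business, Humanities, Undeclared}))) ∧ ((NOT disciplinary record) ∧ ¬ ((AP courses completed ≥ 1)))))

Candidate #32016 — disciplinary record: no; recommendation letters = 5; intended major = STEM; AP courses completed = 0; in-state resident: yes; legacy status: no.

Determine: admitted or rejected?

Rejected

Atomic conditions:
  recommendation letters ≤ 1: 5 ≤ 1 is false
  recommendation letters = 0: 5 == 0 is false
  NOT legacy status: no → true
  in-state resident: yes → true
  intended major ∈ {Business, Humanities, Undeclared}: STEM is not in the set → false
  NOT disciplinary record: no → true
  AP courses completed ≥ 1: 0 ≥ 1 is false
Combine:
[1.1.1] false OR false = false
[1.1] NOT false = true
[1.2.2] true AND false = false
[1.2] true OR false = true
[1.3.2] NOT false = true
[1.3] true AND true = true
[1] true AND true AND true = true
[root] NOT true = false
Overall: false → rejected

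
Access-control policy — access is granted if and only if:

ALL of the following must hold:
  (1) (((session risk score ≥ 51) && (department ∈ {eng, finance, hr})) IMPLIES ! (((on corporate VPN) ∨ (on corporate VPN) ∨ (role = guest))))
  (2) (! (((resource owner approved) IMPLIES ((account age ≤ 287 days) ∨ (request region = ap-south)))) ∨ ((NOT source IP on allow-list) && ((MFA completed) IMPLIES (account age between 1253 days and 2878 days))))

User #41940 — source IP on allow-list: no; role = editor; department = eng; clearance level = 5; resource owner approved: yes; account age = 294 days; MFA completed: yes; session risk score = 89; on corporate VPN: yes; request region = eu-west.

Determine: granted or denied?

Atomic conditions:
  session risk score ≥ 51: 89 ≥ 51 is true
  department ∈ {eng, finance, hr}: eng is in the set → true
  on corporate VPN: yes → true
  role = guest: editor == guest is false
  resource owner approved: yes → true
  account age ≤ 287 days: 294 ≤ 287 is false
  request region = ap-south: eu-west == ap-south is false
  NOT source IP on allow-list: no → true
  MFA completed: yes → true
  account age between 1253 days and 2878 days: 294 in [1253, 2878] is false
Combine:
[1.1] true AND true = true
[1.2.1] true OR true OR false = true
[1.2] NOT true = false
[1] true → false = false
[2.1.1.2] false OR false = false
[2.1.1] true → false = false
[2.1] NOT false = true
[2.2.2] true → false = false
[2.2] true AND false = false
[2] true OR false = true
[root] false AND true = false
Overall: false → denied

Denied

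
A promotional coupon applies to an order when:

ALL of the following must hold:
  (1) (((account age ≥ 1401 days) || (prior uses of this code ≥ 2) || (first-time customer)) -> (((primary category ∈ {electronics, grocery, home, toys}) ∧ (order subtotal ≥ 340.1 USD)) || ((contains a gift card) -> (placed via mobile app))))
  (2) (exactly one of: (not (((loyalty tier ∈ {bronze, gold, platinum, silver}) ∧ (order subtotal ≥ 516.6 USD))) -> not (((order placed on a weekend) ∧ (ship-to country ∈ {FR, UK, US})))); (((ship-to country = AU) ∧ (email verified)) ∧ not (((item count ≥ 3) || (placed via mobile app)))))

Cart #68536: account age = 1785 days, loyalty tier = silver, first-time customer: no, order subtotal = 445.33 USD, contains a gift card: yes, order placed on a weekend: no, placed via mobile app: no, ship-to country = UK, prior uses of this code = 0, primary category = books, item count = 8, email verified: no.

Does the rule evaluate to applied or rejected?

Rejected

Atomic conditions:
  account age ≥ 1401 days: 1785 ≥ 1401 is true
  prior uses of this code ≥ 2: 0 ≥ 2 is false
  first-time customer: no → false
  primary category ∈ {electronics, grocery, home, toys}: books is not in the set → false
  order subtotal ≥ 340.1 USD: 445.33 ≥ 340.1 is true
  contains a gift card: yes → true
  placed via mobile app: no → false
  loyalty tier ∈ {bronze, gold, platinum, silver}: silver is in the set → true
  order subtotal ≥ 516.6 USD: 445.33 ≥ 516.6 is false
  order placed on a weekend: no → false
  ship-to country ∈ {FR, UK, US}: UK is in the set → true
  ship-to country = AU: UK == AU is false
  email verified: no → false
  item count ≥ 3: 8 ≥ 3 is true
Combine:
[1.1] true OR false OR false = true
[1.2.1] false AND true = false
[1.2.2] true → false = false
[1.2] false OR false = false
[1] true → false = false
[2.1.1.1] true AND false = false
[2.1.1] NOT false = true
[2.1.2.1] false AND true = false
[2.1.2] NOT false = true
[2.1] true → true = true
[2.2.1] false AND false = false
[2.2.2.1] true OR false = true
[2.2.2] NOT true = false
[2.2] false AND false = false
[2] exactly-one(true, false) = true
[root] false AND true = false
Overall: false → rejected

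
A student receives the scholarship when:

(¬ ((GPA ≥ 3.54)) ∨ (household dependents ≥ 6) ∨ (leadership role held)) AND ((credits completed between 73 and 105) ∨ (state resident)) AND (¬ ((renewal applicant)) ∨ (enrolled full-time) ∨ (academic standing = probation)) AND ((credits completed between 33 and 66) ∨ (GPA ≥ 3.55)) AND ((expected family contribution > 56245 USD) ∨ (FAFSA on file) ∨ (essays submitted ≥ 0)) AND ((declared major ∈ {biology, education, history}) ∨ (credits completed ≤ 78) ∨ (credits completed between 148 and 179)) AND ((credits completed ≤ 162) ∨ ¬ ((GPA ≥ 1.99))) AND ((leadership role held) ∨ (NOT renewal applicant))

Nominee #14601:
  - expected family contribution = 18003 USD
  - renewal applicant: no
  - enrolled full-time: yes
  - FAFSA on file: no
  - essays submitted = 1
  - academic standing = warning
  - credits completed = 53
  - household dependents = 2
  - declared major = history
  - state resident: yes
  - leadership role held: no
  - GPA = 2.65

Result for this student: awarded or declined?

Atomic conditions:
  GPA ≥ 3.54: 2.65 ≥ 3.54 is false
  household dependents ≥ 6: 2 ≥ 6 is false
  leadership role held: no → false
  credits completed between 73 and 105: 53 in [73, 105] is false
  state resident: yes → true
  renewal applicant: no → false
  enrolled full-time: yes → true
  academic standing = probation: warning == probation is false
  credits completed between 33 and 66: 53 in [33, 66] is true
  GPA ≥ 3.55: 2.65 ≥ 3.55 is false
  expected family contribution > 56245 USD: 18003 > 56245 is false
  FAFSA on file: no → false
  essays submitted ≥ 0: 1 ≥ 0 is true
  declared major ∈ {biology, education, history}: history is in the set → true
  credits completed ≤ 78: 53 ≤ 78 is true
  credits completed between 148 and 179: 53 in [148, 179] is false
  credits completed ≤ 162: 53 ≤ 162 is true
  GPA ≥ 1.99: 2.65 ≥ 1.99 is true
  NOT renewal applicant: no → true
Combine:
[1.1] NOT false = true
[1] true OR false OR false = true
[2] false OR true = true
[3.1] NOT false = true
[3] true OR true OR false = true
[4] true OR false = true
[5] false OR false OR true = true
[6] true OR true OR false = true
[7.2] NOT true = false
[7] true OR false = true
[8] false OR true = true
[root] true AND true AND true AND true AND true AND true AND true AND true = true
Overall: true → awarded

Awarded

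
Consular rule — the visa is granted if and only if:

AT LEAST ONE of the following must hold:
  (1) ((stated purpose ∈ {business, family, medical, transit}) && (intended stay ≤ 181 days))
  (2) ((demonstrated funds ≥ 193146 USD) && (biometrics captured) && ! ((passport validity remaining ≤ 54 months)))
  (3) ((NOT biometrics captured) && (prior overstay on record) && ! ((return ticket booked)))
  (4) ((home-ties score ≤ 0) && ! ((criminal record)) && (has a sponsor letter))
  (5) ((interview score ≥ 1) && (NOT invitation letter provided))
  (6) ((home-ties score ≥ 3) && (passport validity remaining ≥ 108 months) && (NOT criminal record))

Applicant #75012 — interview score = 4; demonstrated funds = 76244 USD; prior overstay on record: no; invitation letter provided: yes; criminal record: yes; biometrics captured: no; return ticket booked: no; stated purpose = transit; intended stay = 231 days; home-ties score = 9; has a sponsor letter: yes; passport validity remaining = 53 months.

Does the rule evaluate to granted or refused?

Atomic conditions:
  stated purpose ∈ {business, family, medical, transit}: transit is in the set → true
  intended stay ≤ 181 days: 231 ≤ 181 is false
  demonstrated funds ≥ 193146 USD: 76244 ≥ 193146 is false
  biometrics captured: no → false
  passport validity remaining ≤ 54 months: 53 ≤ 54 is true
  NOT biometrics captured: no → true
  prior overstay on record: no → false
  return ticket booked: no → false
  home-ties score ≤ 0: 9 ≤ 0 is false
  criminal record: yes → true
  has a sponsor letter: yes → true
  interview score ≥ 1: 4 ≥ 1 is true
  NOT invitation letter provided: yes → false
  home-ties score ≥ 3: 9 ≥ 3 is true
  passport validity remaining ≥ 108 months: 53 ≥ 108 is false
  NOT criminal record: yes → false
Combine:
[1] true AND false = false
[2.3] NOT true = false
[2] false AND false AND false = false
[3.3] NOT false = true
[3] true AND false AND true = false
[4.2] NOT true = false
[4] false AND false AND true = false
[5] true AND false = false
[6] true AND false AND false = false
[root] false OR false OR false OR false OR false OR false = false
Overall: false → refused

Refused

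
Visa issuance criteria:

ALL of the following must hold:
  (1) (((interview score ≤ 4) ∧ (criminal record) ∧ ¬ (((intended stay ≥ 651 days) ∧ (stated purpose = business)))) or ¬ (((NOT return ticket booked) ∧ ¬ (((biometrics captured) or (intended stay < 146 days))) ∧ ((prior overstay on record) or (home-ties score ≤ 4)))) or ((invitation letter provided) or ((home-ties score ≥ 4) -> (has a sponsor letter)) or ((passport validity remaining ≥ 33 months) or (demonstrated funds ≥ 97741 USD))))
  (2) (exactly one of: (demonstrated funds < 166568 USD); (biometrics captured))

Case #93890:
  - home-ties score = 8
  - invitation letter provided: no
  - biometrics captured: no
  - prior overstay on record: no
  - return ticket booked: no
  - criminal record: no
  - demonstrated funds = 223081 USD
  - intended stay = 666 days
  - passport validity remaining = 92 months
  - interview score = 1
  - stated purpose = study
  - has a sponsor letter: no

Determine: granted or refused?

Refused

Atomic conditions:
  interview score ≤ 4: 1 ≤ 4 is true
  criminal record: no → false
  intended stay ≥ 651 days: 666 ≥ 651 is true
  stated purpose = business: study == business is false
  NOT return ticket booked: no → true
  biometrics captured: no → false
  intended stay < 146 days: 666 < 146 is false
  prior overstay on record: no → false
  home-ties score ≤ 4: 8 ≤ 4 is false
  invitation letter provided: no → false
  home-ties score ≥ 4: 8 ≥ 4 is true
  has a sponsor letter: no → false
  passport validity remaining ≥ 33 months: 92 ≥ 33 is true
  demonstrated funds ≥ 97741 USD: 223081 ≥ 97741 is true
  demonstrated funds < 166568 USD: 223081 < 166568 is false
Combine:
[1.1.3.1] true AND false = false
[1.1.3] NOT false = true
[1.1] true AND false AND true = false
[1.2.1.2.1] false OR false = false
[1.2.1.2] NOT false = true
[1.2.1.3] false OR false = false
[1.2.1] true AND true AND false = false
[1.2] NOT false = true
[1.3.2] true → false = false
[1.3.3] true OR true = true
[1.3] false OR false OR true = true
[1] false OR true OR true = true
[2] exactly-one(false, false) = false
[root] true AND false = false
Overall: false → refused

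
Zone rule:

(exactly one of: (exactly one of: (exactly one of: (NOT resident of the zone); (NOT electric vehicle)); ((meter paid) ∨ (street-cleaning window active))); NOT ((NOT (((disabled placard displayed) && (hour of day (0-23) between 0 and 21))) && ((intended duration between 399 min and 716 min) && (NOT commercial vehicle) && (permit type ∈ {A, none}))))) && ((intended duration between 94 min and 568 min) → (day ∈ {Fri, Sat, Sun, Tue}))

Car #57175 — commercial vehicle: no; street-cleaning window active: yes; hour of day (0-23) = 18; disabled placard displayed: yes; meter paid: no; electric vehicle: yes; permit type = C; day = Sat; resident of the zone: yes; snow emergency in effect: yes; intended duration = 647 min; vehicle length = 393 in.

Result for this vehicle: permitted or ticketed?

Ticketed

Atomic conditions:
  NOT resident of the zone: yes → false
  NOT electric vehicle: yes → false
  meter paid: no → false
  street-cleaning window active: yes → true
  disabled placard displayed: yes → true
  hour of day (0-23) between 0 and 21: 18 in [0, 21] is true
  intended duration between 399 min and 716 min: 647 in [399, 716] is true
  NOT commercial vehicle: no → true
  permit type ∈ {A, none}: C is not in the set → false
  intended duration between 94 min and 568 min: 647 in [94, 568] is false
  day ∈ {Fri, Sat, Sun, Tue}: Sat is in the set → true
Combine:
[1.1.1] exactly-one(false, false) = false
[1.1.2] false OR true = true
[1.1] exactly-one(false, true) = true
[1.2.1.1.1] true AND true = true
[1.2.1.1] NOT true = false
[1.2.1.2] true AND true AND false = false
[1.2.1] false AND false = false
[1.2] NOT false = true
[1] exactly-one(true, true) = false
[2] false → true (antecedent false ⇒ implication holds) = true
[root] false AND true = false
Overall: false → ticketed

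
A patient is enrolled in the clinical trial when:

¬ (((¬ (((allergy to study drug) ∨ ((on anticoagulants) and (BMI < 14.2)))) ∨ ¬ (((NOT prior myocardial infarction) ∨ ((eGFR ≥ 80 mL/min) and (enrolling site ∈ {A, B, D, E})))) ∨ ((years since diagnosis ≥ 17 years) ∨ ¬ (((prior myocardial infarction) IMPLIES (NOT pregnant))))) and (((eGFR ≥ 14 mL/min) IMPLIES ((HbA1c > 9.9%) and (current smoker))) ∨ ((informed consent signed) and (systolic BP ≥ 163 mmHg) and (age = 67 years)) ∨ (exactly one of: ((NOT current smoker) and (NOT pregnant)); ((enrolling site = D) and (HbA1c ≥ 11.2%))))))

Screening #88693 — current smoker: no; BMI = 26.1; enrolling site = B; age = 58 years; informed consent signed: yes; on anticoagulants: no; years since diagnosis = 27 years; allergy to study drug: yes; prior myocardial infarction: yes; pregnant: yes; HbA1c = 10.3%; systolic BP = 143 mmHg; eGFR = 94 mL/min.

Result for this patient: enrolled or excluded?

Enrolled

Atomic conditions:
  allergy to study drug: yes → true
  on anticoagulants: no → false
  BMI < 14.2: 26.1 < 14.2 is false
  NOT prior myocardial infarction: yes → false
  eGFR ≥ 80 mL/min: 94 ≥ 80 is true
  enrolling site ∈ {A, B, D, E}: B is in the set → true
  years since diagnosis ≥ 17 years: 27 ≥ 17 is true
  prior myocardial infarction: yes → true
  NOT pregnant: yes → false
  eGFR ≥ 14 mL/min: 94 ≥ 14 is true
  HbA1c > 9.9%: 10.3 > 9.9 is true
  current smoker: no → false
  informed consent signed: yes → true
  systolic BP ≥ 163 mmHg: 143 ≥ 163 is false
  age = 67 years: 58 == 67 is false
  NOT current smoker: no → true
  enrolling site = D: B == D is false
  HbA1c ≥ 11.2%: 10.3 ≥ 11.2 is false
Combine:
[1.1.1.1.2] false AND false = false
[1.1.1.1] true OR false = true
[1.1.1] NOT true = false
[1.1.2.1.2] true AND true = true
[1.1.2.1] false OR true = true
[1.1.2] NOT true = false
[1.1.3.2.1] true → false = false
[1.1.3.2] NOT false = true
[1.1.3] true OR true = true
[1.1] false OR false OR true = true
[1.2.1.2] true AND false = false
[1.2.1] true → false = false
[1.2.2] true AND false AND false = false
[1.2.3.1] true AND false = false
[1.2.3.2] false AND false = false
[1.2.3] exactly-one(false, false) = false
[1.2] false OR false OR false = false
[1] true AND false = false
[root] NOT false = true
Overall: true → enrolled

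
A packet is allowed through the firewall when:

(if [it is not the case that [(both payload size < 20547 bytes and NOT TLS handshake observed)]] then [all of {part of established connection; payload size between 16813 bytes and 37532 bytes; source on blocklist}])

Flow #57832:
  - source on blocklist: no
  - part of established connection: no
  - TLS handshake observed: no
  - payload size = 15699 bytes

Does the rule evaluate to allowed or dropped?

Atomic conditions:
  payload size < 20547 bytes: 15699 < 20547 is true
  NOT TLS handshake observed: no → true
  part of established connection: no → false
  payload size between 16813 bytes and 37532 bytes: 15699 in [16813, 37532] is false
  source on blocklist: no → false
Combine:
[1.1] true AND true = true
[1] NOT true = false
[2] false AND false AND false = false
[root] false → false (antecedent false ⇒ implication holds) = true
Overall: true → allowed

Allowed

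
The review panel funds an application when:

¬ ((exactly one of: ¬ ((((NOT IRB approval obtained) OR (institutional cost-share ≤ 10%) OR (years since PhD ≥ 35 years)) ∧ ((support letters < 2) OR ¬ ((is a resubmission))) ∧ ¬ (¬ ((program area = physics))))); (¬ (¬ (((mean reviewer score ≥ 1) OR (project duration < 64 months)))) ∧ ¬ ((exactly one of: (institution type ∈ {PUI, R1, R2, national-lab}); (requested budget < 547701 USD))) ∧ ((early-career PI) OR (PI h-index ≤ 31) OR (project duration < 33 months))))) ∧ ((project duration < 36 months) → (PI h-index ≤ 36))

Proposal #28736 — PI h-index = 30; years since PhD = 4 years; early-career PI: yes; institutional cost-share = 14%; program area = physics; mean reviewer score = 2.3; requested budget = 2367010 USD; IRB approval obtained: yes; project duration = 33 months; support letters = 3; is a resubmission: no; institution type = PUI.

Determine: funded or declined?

Atomic conditions:
  NOT IRB approval obtained: yes → false
  institutional cost-share ≤ 10%: 14 ≤ 10 is false
  years since PhD ≥ 35 years: 4 ≥ 35 is false
  support letters < 2: 3 < 2 is false
  is a resubmission: no → false
  program area = physics: physics == physics is true
  mean reviewer score ≥ 1: 2.3 ≥ 1 is true
  project duration < 64 months: 33 < 64 is true
  institution type ∈ {PUI, R1, R2, national-lab}: PUI is in the set → true
  requested budget < 547701 USD: 2367010 < 547701 is false
  early-career PI: yes → true
  PI h-index ≤ 31: 30 ≤ 31 is true
  project duration < 33 months: 33 < 33 is false
  project duration < 36 months: 33 < 36 is true
  PI h-index ≤ 36: 30 ≤ 36 is true
Combine:
[1.1.1.1.1] false OR false OR false = false
[1.1.1.1.2.2] NOT false = true
[1.1.1.1.2] false OR true = true
[1.1.1.1.3.1] NOT true = false
[1.1.1.1.3] NOT false = true
[1.1.1.1] false AND true AND true = false
[1.1.1] NOT false = true
[1.1.2.1.1.1] true OR true = true
[1.1.2.1.1] NOT true = false
[1.1.2.1] NOT false = true
[1.1.2.2.1] exactly-one(true, false) = true
[1.1.2.2] NOT true = false
[1.1.2.3] true OR true OR false = true
[1.1.2] true AND false AND true = false
[1.1] exactly-one(true, false) = true
[1] NOT true = false
[2] true → true = true
[root] false AND true = false
Overall: false → declined

Declined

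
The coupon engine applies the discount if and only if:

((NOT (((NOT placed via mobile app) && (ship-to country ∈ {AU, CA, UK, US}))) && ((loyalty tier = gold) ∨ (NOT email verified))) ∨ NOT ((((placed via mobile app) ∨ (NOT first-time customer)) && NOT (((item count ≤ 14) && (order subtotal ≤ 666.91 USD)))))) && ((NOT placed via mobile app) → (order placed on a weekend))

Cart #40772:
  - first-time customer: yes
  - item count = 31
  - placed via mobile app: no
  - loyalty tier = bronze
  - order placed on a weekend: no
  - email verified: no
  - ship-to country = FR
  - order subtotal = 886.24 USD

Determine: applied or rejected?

Rejected

Atomic conditions:
  NOT placed via mobile app: no → true
  ship-to country ∈ {AU, CA, UK, US}: FR is not in the set → false
  loyalty tier = gold: bronze == gold is false
  NOT email verified: no → true
  placed via mobile app: no → false
  NOT first-time customer: yes → false
  item count ≤ 14: 31 ≤ 14 is false
  order subtotal ≤ 666.91 USD: 886.24 ≤ 666.91 is false
  order placed on a weekend: no → false
Combine:
[1.1.1.1] true AND false = false
[1.1.1] NOT false = true
[1.1.2] false OR true = true
[1.1] true AND true = true
[1.2.1.1] false OR false = false
[1.2.1.2.1] false AND false = false
[1.2.1.2] NOT false = true
[1.2.1] false AND true = false
[1.2] NOT false = true
[1] true OR true = true
[2] true → false = false
[root] true AND false = false
Overall: false → rejected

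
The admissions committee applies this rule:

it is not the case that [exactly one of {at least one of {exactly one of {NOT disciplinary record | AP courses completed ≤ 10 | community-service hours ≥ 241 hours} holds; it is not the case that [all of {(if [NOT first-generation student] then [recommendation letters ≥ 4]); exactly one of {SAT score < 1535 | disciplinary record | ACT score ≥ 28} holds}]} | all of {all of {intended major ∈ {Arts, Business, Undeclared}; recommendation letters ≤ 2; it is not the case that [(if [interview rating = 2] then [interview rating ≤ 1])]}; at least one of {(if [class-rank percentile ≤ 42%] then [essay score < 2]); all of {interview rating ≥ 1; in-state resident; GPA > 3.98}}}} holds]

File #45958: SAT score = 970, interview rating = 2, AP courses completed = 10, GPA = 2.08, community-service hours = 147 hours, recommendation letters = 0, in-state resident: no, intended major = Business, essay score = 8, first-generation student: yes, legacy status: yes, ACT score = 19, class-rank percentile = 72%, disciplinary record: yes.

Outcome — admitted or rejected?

Admitted

Atomic conditions:
  NOT disciplinary record: yes → false
  AP courses completed ≤ 10: 10 ≤ 10 is true
  community-service hours ≥ 241 hours: 147 ≥ 241 is false
  NOT first-generation student: yes → false
  recommendation letters ≥ 4: 0 ≥ 4 is false
  SAT score < 1535: 970 < 1535 is true
  disciplinary record: yes → true
  ACT score ≥ 28: 19 ≥ 28 is false
  intended major ∈ {Arts, Business, Undeclared}: Business is in the set → true
  recommendation letters ≤ 2: 0 ≤ 2 is true
  interview rating = 2: 2 == 2 is true
  interview rating ≤ 1: 2 ≤ 1 is false
  class-rank percentile ≤ 42%: 72 ≤ 42 is false
  essay score < 2: 8 < 2 is false
  interview rating ≥ 1: 2 ≥ 1 is true
  in-state resident: no → false
  GPA > 3.98: 2.08 > 3.98 is false
Combine:
[1.1.1] exactly-one(false, true, false) = true
[1.1.2.1.1] false → false (antecedent false ⇒ implication holds) = true
[1.1.2.1.2] exactly-one(true, true, false) = false
[1.1.2.1] true AND false = false
[1.1.2] NOT false = true
[1.1] true OR true = true
[1.2.1.3.1] true → false = false
[1.2.1.3] NOT false = true
[1.2.1] true AND true AND true = true
[1.2.2.1] false → false (antecedent false ⇒ implication holds) = true
[1.2.2.2] true AND false AND false = false
[1.2.2] true OR false = true
[1.2] true AND true = true
[1] exactly-one(true, true) = false
[root] NOT false = true
Overall: true → admitted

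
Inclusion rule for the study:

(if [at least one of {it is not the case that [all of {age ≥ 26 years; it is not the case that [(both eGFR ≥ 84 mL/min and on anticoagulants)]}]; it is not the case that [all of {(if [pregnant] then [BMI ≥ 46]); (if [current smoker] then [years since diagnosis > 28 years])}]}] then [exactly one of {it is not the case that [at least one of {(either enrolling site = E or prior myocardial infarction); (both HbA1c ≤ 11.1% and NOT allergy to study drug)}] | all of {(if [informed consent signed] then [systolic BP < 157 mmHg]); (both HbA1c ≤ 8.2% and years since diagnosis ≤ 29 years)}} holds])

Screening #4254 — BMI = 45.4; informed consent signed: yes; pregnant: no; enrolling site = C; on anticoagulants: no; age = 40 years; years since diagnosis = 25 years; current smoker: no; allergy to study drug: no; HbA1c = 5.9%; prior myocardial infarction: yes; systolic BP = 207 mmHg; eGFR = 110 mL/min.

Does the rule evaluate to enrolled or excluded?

Atomic conditions:
  age ≥ 26 years: 40 ≥ 26 is true
  eGFR ≥ 84 mL/min: 110 ≥ 84 is true
  on anticoagulants: no → false
  pregnant: no → false
  BMI ≥ 46: 45.4 ≥ 46 is false
  current smoker: no → false
  years since diagnosis > 28 years: 25 > 28 is false
  enrolling site = E: C == E is false
  prior myocardial infarction: yes → true
  HbA1c ≤ 11.1%: 5.9 ≤ 11.1 is true
  NOT allergy to study drug: no → true
  informed consent signed: yes → true
  systolic BP < 157 mmHg: 207 < 157 is false
  HbA1c ≤ 8.2%: 5.9 ≤ 8.2 is true
  years since diagnosis ≤ 29 years: 25 ≤ 29 is true
Combine:
[1.1.1.2.1] true AND false = false
[1.1.1.2] NOT false = true
[1.1.1] true AND true = true
[1.1] NOT true = false
[1.2.1.1] false → false (antecedent false ⇒ implication holds) = true
[1.2.1.2] false → false (antecedent false ⇒ implication holds) = true
[1.2.1] true AND true = true
[1.2] NOT true = false
[1] false OR false = false
[2.1.1.1] false OR true = true
[2.1.1.2] true AND true = true
[2.1.1] true OR true = true
[2.1] NOT true = false
[2.2.1] true → false = false
[2.2.2] true AND true = true
[2.2] false AND true = false
[2] exactly-one(false, false) = false
[root] false → false (antecedent false ⇒ implication holds) = true
Overall: true → enrolled

Enrolled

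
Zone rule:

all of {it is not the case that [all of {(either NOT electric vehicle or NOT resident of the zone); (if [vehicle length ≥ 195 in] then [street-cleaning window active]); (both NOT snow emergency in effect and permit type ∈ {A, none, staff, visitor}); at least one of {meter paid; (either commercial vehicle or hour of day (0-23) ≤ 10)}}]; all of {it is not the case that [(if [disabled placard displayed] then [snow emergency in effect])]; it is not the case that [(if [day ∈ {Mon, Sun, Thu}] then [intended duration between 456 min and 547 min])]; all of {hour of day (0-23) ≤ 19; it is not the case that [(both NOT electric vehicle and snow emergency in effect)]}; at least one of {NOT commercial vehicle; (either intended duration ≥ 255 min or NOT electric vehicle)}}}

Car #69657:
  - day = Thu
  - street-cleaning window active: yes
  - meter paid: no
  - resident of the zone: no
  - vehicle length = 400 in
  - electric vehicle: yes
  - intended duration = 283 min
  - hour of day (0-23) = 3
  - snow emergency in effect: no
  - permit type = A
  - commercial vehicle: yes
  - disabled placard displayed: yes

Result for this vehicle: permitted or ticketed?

Atomic conditions:
  NOT electric vehicle: yes → false
  NOT resident of the zone: no → true
  vehicle length ≥ 195 in: 400 ≥ 195 is true
  street-cleaning window active: yes → true
  NOT snow emergency in effect: no → true
  permit type ∈ {A, none, staff, visitor}: A is in the set → true
  meter paid: no → false
  commercial vehicle: yes → true
  hour of day (0-23) ≤ 10: 3 ≤ 10 is true
  disabled placard displayed: yes → true
  snow emergency in effect: no → false
  day ∈ {Mon, Sun, Thu}: Thu is in the set → true
  intended duration between 456 min and 547 min: 283 in [456, 547] is false
  hour of day (0-23) ≤ 19: 3 ≤ 19 is true
  NOT commercial vehicle: yes → false
  intended duration ≥ 255 min: 283 ≥ 255 is true
Combine:
[1.1.1] false OR true = true
[1.1.2] true → true = true
[1.1.3] true AND true = true
[1.1.4.2] true OR true = true
[1.1.4] false OR true = true
[1.1] true AND true AND true AND true = true
[1] NOT true = false
[2.1.1] true → false = false
[2.1] NOT false = true
[2.2.1] true → false = false
[2.2] NOT false = true
[2.3.2.1] false AND false = false
[2.3.2] NOT false = true
[2.3] true AND true = true
[2.4.2] true OR false = true
[2.4] false OR true = true
[2] true AND true AND true AND true = true
[root] false AND true = false
Overall: false → ticketed

Ticketed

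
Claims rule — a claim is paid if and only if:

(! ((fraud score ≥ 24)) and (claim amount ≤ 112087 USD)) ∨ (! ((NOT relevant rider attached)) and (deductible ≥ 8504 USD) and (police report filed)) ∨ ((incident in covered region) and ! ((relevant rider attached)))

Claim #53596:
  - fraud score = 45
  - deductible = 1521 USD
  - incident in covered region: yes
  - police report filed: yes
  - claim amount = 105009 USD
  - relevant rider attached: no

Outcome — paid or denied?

Atomic conditions:
  fraud score ≥ 24: 45 ≥ 24 is true
  claim amount ≤ 112087 USD: 105009 ≤ 112087 is true
  NOT relevant rider attached: no → true
  deductible ≥ 8504 USD: 1521 ≥ 8504 is false
  police report filed: yes → true
  incident in covered region: yes → true
  relevant rider attached: no → false
Combine:
[1.1] NOT true = false
[1] false AND true = false
[2.1] NOT true = false
[2] false AND false AND true = false
[3.2] NOT false = true
[3] true AND true = true
[root] false OR false OR true = true
Overall: true → paid

Paid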